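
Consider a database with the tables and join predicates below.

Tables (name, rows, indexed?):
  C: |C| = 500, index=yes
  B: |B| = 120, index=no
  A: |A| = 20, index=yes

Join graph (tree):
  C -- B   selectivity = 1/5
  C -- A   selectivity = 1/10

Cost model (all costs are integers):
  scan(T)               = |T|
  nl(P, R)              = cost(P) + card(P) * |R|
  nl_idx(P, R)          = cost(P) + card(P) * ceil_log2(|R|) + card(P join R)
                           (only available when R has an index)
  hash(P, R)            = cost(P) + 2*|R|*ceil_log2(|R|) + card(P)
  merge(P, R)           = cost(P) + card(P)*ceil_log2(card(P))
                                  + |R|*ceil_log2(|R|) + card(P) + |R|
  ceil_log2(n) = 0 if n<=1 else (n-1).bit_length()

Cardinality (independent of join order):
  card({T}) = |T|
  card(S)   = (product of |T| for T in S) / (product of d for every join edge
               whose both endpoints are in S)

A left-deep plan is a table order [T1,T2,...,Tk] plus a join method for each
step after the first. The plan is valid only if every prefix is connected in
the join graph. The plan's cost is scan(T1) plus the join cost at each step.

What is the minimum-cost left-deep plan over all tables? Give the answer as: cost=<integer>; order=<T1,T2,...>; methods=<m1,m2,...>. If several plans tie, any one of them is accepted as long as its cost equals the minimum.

cost=3880; order=A,C,B; methods=nl_idx,hash

Selinger DP (subsets sized 1..n):
  {C}: scan cost=500, card=500
  {B}: scan cost=120, card=120
  {A}: scan cost=20, card=20
  {BC}: card=12000; try (B,hash)→2680, (C,merge)→6080, (B,merge)→6460, (C,hash)→9240, (C,nl_idx)→13200, (C,nl)→60120 …(+1); best=2680 via (B,hash)
  {AC}: card=1000; try (C,nl_idx)→1200, (A,hash)→1200, (A,nl_idx)→4000, (C,merge)→5140, (A,merge)→5620, (C,hash)→9040 …(+2); best=1200 via (C,nl_idx)
  {ABC}: card=24000; try (B,hash)→3880, (B,merge)→13160, (A,hash)→14880, (A,nl_idx)→86680, (B,nl)→121200, (A,merge)→182800 …(+1); best=3880 via (B,hash)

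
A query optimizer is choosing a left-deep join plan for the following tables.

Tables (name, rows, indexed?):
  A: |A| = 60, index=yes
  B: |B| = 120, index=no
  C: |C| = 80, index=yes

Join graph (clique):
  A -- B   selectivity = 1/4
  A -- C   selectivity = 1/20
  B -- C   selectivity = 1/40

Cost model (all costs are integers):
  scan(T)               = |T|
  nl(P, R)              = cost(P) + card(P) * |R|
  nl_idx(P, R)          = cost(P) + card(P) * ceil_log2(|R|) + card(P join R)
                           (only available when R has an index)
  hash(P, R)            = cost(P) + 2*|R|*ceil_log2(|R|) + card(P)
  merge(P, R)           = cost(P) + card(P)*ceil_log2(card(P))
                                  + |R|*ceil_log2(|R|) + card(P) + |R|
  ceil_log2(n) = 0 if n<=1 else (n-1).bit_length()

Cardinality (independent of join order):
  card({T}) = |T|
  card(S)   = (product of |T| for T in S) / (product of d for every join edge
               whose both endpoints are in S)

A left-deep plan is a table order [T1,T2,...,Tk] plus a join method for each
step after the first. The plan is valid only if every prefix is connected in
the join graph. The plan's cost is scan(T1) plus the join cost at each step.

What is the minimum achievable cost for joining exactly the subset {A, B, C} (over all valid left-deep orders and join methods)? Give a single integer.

2160

Selinger DP over subsets of {A,B,C}:
  {A}: scan cost=60, card=60
  {B}: scan cost=120, card=120
  {C}: scan cost=80, card=80
  {AB}: card=1800; try (A,hash)→960, (B,merge)→1440, (A,merge)→1500, (B,hash)→1800, (A,nl_idx)→2640, (B,nl)→7260 …(+1); best=960 via (A,hash)
  {AC}: card=240; try (C,nl_idx)→720, (A,nl_idx)→800, (A,hash)→880, (C,merge)→1120, (A,merge)→1140, (C,hash)→1240 …(+2); best=720 via (C,nl_idx)
  {BC}: card=240; try (C,nl_idx)→1200, (C,hash)→1360, (B,merge)→1680, (C,merge)→1720, (B,hash)→1840, (B,nl)→9680 …(+1); best=1200 via (C,nl_idx)
  {ABC}: card=180; try (A,hash)→2160, (B,hash)→2640, (A,nl_idx)→2820, (A,merge)→3780, (B,merge)→3840, (C,hash)→3880 …(+5); best=2160 via (A,hash)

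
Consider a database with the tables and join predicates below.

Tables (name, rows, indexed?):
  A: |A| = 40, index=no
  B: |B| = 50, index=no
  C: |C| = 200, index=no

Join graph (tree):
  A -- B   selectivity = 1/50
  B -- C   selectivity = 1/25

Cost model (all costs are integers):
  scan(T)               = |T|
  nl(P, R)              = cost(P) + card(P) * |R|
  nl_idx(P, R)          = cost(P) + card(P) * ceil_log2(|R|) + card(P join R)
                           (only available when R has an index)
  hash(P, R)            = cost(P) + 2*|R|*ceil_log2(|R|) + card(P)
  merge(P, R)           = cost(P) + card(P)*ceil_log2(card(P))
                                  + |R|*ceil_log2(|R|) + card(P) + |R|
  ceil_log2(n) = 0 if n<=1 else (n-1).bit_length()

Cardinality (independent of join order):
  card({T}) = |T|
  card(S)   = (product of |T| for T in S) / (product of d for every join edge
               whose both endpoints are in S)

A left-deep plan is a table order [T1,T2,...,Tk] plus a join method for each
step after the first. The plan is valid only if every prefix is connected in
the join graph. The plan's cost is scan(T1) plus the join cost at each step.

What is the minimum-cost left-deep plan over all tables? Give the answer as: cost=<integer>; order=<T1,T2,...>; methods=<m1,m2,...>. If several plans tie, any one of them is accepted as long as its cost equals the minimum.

cost=1880; order=C,B,A; methods=hash,hash

Selinger DP (subsets sized 1..n):
  {A}: scan cost=40, card=40
  {B}: scan cost=50, card=50
  {C}: scan cost=200, card=200
  {AB}: card=40; try (A,hash)→580, (B,merge)→670, (B,hash)→680, (A,merge)→680, (B,nl)→2040, (A,nl)→2050; best=580 via (A,hash)
  {BC}: card=400; try (B,hash)→1000, (C,merge)→2200, (B,merge)→2350, (C,hash)→3300, (C,nl)→10050, (B,nl)→10200; best=1000 via (B,hash)
  {ABC}: card=320; try (A,hash)→1880, (C,merge)→2660, (C,hash)→3820, (A,merge)→5280, (C,nl)→8580, (A,nl)→17000; best=1880 via (A,hash)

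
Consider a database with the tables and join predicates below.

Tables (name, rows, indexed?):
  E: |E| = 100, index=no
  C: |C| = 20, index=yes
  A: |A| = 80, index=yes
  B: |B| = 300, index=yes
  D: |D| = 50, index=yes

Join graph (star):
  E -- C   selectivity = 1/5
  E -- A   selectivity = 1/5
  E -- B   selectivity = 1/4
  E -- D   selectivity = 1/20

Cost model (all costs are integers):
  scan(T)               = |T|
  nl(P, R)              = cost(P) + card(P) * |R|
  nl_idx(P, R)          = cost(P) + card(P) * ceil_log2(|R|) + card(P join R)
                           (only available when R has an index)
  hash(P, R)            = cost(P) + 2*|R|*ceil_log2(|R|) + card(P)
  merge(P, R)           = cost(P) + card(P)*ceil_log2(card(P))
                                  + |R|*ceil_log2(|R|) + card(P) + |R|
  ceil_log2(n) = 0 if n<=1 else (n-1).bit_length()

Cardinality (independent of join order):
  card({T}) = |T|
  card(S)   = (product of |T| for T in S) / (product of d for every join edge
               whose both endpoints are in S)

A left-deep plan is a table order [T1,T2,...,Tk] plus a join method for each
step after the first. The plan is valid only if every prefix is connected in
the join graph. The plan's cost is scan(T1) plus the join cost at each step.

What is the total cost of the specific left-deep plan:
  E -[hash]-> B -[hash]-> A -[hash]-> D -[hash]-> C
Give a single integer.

step 1: scan E: cost=100, card=100
step 2: join B via hash
    card(P join B) = 100*300/(4) = 7500
    cost = 100 + 2*300*9 + 100 = 5600
step 3: join A via hash
    card(P join A) = 7500*80/(5) = 120000
    cost = 5600 + 2*80*7 + 7500 = 14220
step 4: join D via hash
    card(P join D) = 120000*50/(20) = 300000
    cost = 14220 + 2*50*6 + 120000 = 134820
step 5: join C via hash
    card(P join C) = 300000*20/(5) = 1200000
    cost = 134820 + 2*20*5 + 300000 = 435020

435020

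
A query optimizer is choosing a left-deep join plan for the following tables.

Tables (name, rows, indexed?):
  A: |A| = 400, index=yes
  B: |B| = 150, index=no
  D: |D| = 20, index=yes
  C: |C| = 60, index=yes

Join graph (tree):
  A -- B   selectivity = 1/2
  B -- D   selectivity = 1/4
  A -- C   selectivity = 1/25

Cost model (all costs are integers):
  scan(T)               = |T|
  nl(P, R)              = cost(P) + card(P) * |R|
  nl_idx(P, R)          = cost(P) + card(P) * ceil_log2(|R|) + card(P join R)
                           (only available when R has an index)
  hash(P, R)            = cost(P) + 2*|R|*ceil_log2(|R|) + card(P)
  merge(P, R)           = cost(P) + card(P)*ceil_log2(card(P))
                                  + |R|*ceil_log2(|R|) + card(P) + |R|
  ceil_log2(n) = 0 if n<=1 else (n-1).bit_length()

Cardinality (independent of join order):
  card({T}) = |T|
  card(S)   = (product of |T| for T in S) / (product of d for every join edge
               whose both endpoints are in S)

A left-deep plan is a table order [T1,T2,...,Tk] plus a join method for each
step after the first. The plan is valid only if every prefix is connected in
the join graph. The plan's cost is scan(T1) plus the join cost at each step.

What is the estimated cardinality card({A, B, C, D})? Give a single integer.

360000

Tables in S: A(400), B(150), C(60), D(20)
Edges inside S: A-B(d=2), B-D(d=4), A-C(d=25)
numerator = 400 * 150 * 60 * 20 = 72000000
denominator = 2 * 4 * 25 = 200
card(S) = 72000000 / 200 = 360000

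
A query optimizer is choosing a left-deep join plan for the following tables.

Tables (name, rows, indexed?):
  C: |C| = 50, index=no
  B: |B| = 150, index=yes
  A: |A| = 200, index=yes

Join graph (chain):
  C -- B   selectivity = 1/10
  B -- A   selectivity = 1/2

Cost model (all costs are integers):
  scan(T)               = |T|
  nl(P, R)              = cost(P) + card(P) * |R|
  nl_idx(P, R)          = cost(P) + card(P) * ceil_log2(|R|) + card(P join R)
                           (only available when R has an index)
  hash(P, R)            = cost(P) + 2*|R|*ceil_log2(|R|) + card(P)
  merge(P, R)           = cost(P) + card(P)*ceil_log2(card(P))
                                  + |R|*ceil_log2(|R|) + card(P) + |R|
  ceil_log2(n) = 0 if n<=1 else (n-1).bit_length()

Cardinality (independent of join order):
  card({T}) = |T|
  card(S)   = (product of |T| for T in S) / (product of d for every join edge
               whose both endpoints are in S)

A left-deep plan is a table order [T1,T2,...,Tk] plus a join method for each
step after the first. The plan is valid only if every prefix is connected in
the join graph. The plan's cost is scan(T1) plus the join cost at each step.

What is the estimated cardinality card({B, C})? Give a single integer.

Tables in S: B(150), C(50)
Edges inside S: C-B(d=10)
numerator = 150 * 50 = 7500
denominator = 10 = 10
card(S) = 7500 / 10 = 750

750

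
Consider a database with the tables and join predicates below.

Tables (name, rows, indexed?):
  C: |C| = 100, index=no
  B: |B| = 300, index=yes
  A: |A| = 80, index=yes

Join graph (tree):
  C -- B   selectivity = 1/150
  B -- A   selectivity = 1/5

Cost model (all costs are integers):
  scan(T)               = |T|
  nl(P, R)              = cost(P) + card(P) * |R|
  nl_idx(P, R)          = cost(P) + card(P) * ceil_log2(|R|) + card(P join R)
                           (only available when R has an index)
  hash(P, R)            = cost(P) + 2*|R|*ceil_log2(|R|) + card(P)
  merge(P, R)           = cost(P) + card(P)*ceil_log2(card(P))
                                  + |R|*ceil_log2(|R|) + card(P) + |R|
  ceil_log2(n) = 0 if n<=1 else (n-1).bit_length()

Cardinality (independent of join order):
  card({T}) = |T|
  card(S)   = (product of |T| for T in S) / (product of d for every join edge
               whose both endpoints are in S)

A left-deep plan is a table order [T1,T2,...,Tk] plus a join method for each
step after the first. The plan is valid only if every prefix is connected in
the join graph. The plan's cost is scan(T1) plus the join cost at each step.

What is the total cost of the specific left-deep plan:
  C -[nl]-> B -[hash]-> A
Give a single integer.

31420

step 1: scan C: cost=100, card=100
step 2: join B via nl
    card(P join B) = 100*300/(150) = 200
    cost = 100 + 100*300 = 30100
step 3: join A via hash
    card(P join A) = 200*80/(5) = 3200
    cost = 30100 + 2*80*7 + 200 = 31420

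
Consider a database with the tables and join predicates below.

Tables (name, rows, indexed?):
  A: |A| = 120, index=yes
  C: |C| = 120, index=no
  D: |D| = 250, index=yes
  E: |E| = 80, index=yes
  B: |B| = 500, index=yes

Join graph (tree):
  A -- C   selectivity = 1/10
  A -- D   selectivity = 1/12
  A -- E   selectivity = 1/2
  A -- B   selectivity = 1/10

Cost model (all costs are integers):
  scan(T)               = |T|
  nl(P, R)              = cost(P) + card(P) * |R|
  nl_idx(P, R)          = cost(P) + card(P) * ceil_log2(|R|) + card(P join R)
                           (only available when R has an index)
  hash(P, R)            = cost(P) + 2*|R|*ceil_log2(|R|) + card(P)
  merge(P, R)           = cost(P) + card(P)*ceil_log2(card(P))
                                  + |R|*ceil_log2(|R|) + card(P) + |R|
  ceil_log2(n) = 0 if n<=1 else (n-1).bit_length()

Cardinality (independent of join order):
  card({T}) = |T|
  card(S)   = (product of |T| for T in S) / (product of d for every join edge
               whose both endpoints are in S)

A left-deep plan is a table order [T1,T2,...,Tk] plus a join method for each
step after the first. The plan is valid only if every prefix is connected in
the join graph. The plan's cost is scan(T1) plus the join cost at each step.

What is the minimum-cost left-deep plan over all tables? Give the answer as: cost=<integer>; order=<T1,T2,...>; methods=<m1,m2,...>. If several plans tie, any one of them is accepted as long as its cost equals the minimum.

Selinger DP (subsets sized 1..n):
  {A}: scan cost=120, card=120
  {C}: scan cost=120, card=120
  {D}: scan cost=250, card=250
  {E}: scan cost=80, card=80
  {B}: scan cost=500, card=500
  {AC}: card=1440; try (C,hash)→1920, (A,hash)→1920, (C,merge)→2040, (A,merge)→2040, (A,nl_idx)→2400, (C,nl)→14520 …(+1); best=1920 via (C,hash)
  {AD}: card=2500; try (A,hash)→2180, (D,merge)→3330, (A,merge)→3460, (D,nl_idx)→3580, (D,hash)→4240, (A,nl_idx)→4500 …(+2); best=2180 via (A,hash)
  {AE}: card=4800; try (E,hash)→1360, (A,merge)→1680, (E,merge)→1720, (A,hash)→1840, (A,nl_idx)→5440, (E,nl_idx)→5760 …(+2); best=1360 via (E,hash)
  {AB}: card=6000; try (A,hash)→2680, (B,merge)→6080, (A,merge)→6460, (B,nl_idx)→7200, (B,hash)→9240, (A,nl_idx)→10000 …(+2); best=2680 via (A,hash)
  {ACD}: card=30000; try (C,hash)→6360, (D,hash)→7360, (D,merge)→21450, (C,merge)→35640, (D,nl_idx)→43440, (C,nl)→302180 …(+1); best=6360 via (C,hash)
  {ACE}: card=57600; try (E,hash)→4480, (C,hash)→7840, (E,merge)→19840, (C,merge)→69520, (E,nl_idx)→69600, (E,nl)→117120 …(+1); best=4480 via (E,hash)
  {ABC}: card=72000; try (C,hash)→10360, (B,hash)→12360, (B,merge)→24200, (B,nl_idx)→86880, (C,merge)→87640, (B,nl)→721920 …(+1); best=10360 via (C,hash)
  {ADE}: card=100000; try (E,hash)→5800, (D,hash)→10160, (E,merge)→35320, (D,merge)→70810, (E,nl_idx)→119680, (D,nl_idx)→139760 …(+2); best=5800 via (E,hash)
  {ABD}: card=125000; try (D,hash)→12680, (B,hash)→13680, (B,merge)→39680, (D,merge)→88930, (B,nl_idx)→149680, (D,nl_idx)→175680 …(+2); best=12680 via (D,hash)
  {ABE}: card=240000; try (E,hash)→9800, (B,hash)→15160, (B,merge)→73560, (E,merge)→87320, (B,nl_idx)→284560, (E,nl_idx)→284680 …(+2); best=9800 via (E,hash)
  {ACDE}: card=1200000; try (E,hash)→37480, (D,hash)→66080, (C,hash)→107480, (E,merge)→487000, (D,merge)→985930, (E,nl_idx)→1416360 …(+5); best=37480 via (E,hash)
  {ABCD}: card=1500000; try (B,hash)→45360, (D,hash)→86360, (C,hash)→139360, (B,merge)→491360, (D,merge)→1308610, (B,nl_idx)→1776360 …(+5); best=45360 via (B,hash)
  {ABCE}: card=2880000; try (B,hash)→71080, (E,hash)→83480, (C,hash)→251480, (B,merge)→988680, (E,merge)→1307000, (E,nl_idx)→3394360 …(+5); best=71080 via (B,hash)
  {ABDE}: card=5000000; try (B,hash)→114800, (E,hash)→138800, (D,hash)→253800, (B,merge)→1810800, (E,merge)→2263320, (D,merge)→4572050 …(+6); best=114800 via (B,hash)
  {ABCDE}: card=60000000; try (B,hash)→1246480, (E,hash)→1546480, (D,hash)→2955080, (C,hash)→5116480, (B,merge)→26442480, (E,merge)→33046000 …(+9); best=1246480 via (B,hash)

cost=1246480; order=D,A,C,E,B; methods=hash,hash,hash,hash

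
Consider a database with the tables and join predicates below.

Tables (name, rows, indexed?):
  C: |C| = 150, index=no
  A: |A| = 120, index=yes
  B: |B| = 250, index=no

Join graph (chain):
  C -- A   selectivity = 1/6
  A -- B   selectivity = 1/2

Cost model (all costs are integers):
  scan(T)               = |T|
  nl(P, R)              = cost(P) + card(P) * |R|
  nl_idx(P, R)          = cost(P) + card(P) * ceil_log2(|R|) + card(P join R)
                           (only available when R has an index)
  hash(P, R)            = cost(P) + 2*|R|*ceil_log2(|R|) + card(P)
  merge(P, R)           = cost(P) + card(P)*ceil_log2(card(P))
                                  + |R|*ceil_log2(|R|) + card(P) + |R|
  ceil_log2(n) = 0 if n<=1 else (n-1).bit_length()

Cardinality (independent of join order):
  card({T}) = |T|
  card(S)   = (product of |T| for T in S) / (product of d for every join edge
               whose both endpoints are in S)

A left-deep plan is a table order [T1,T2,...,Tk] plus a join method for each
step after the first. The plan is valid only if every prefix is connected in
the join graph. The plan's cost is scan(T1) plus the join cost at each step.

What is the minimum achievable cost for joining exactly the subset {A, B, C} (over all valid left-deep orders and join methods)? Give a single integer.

Selinger DP over subsets of {A,B,C}:
  {C}: scan cost=150, card=150
  {A}: scan cost=120, card=120
  {B}: scan cost=250, card=250
  {AC}: card=3000; try (A,hash)→1980, (C,merge)→2430, (A,merge)→2460, (C,hash)→2640, (A,nl_idx)→4200, (C,nl)→18120 …(+1); best=1980 via (A,hash)
  {AB}: card=15000; try (A,hash)→2180, (B,merge)→3330, (A,merge)→3460, (B,hash)→4240, (A,nl_idx)→17000, (B,nl)→30120 …(+1); best=2180 via (A,hash)
  {ABC}: card=375000; try (B,hash)→8980, (C,hash)→19580, (B,merge)→43230, (C,merge)→228530, (B,nl)→751980, (C,nl)→2252180; best=8980 via (B,hash)

8980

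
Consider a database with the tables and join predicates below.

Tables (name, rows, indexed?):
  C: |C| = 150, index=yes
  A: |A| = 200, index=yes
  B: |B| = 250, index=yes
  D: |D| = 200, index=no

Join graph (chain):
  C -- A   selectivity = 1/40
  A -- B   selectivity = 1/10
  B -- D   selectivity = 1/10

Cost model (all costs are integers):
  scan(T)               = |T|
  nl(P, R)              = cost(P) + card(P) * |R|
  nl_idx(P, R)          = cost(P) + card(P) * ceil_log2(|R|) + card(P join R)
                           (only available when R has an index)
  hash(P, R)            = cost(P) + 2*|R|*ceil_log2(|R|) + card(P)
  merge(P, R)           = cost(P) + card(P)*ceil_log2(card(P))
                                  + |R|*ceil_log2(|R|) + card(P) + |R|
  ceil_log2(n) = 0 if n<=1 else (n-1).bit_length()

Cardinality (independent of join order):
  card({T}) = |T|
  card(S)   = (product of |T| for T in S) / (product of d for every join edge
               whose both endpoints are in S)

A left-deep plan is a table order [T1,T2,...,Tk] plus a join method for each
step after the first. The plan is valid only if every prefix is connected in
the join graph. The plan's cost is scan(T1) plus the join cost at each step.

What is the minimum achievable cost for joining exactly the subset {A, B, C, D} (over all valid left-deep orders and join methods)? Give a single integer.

28800

Selinger DP over subsets of {A,B,C,D}:
  {C}: scan cost=150, card=150
  {A}: scan cost=200, card=200
  {B}: scan cost=250, card=250
  {D}: scan cost=200, card=200
  {AC}: card=750; try (A,nl_idx)→2100, (C,nl_idx)→2550, (C,hash)→2800, (A,merge)→3300, (C,merge)→3350, (A,hash)→3500 …(+2); best=2100 via (A,nl_idx)
  {AB}: card=5000; try (A,hash)→3700, (B,merge)→4250, (A,merge)→4300, (B,hash)→4400, (B,nl_idx)→6800, (A,nl_idx)→7250 …(+2); best=3700 via (A,hash)
  {BD}: card=5000; try (D,hash)→3700, (B,merge)→4250, (D,merge)→4300, (B,hash)→4400, (B,nl_idx)→6800, (B,nl)→50200 …(+1); best=3700 via (D,hash)
  {ABC}: card=18750; try (B,hash)→6850, (C,hash)→11100, (B,merge)→12600, (B,nl_idx)→26850, (C,nl_idx)→62450, (C,merge)→75050 …(+2); best=6850 via (B,hash)
  {ABD}: card=100000; try (D,hash)→11900, (A,hash)→11900, (D,merge)→75500, (A,merge)→75500, (A,nl_idx)→143700, (D,nl)→1003700 …(+1); best=11900 via (D,hash)
  {ABCD}: card=375000; try (D,hash)→28800, (C,hash)→114300, (D,merge)→308650, (C,nl_idx)→1186900, (C,merge)→1813250, (D,nl)→3756850 …(+1); best=28800 via (D,hash)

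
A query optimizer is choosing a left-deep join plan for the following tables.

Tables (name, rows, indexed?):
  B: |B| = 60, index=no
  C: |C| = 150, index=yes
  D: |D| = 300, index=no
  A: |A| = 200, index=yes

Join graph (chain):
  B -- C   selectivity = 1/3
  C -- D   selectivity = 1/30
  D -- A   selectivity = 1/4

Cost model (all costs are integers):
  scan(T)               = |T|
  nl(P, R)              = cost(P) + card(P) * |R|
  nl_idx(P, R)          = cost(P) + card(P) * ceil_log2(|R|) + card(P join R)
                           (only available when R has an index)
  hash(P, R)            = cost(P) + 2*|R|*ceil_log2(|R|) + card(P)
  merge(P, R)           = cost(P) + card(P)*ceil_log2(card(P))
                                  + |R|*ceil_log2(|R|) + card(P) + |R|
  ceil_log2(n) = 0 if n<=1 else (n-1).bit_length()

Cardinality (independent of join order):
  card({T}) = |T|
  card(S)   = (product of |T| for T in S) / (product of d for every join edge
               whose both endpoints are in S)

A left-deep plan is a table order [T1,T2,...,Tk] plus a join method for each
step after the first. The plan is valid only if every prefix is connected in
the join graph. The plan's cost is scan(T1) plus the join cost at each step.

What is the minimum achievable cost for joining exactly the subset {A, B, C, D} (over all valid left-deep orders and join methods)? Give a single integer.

38420

Selinger DP over subsets of {A,B,C,D}:
  {B}: scan cost=60, card=60
  {C}: scan cost=150, card=150
  {D}: scan cost=300, card=300
  {A}: scan cost=200, card=200
  {BC}: card=3000; try (B,hash)→1020, (C,merge)→1830, (B,merge)→1920, (C,hash)→2520, (C,nl_idx)→3540, (C,nl)→9060 …(+1); best=1020 via (B,hash)
  {CD}: card=1500; try (C,hash)→3000, (C,nl_idx)→4200, (D,merge)→4500, (C,merge)→4650, (D,hash)→5700, (D,nl)→45150 …(+1); best=3000 via (C,hash)
  {AD}: card=15000; try (A,hash)→3800, (D,merge)→5000, (A,merge)→5100, (D,hash)→5800, (A,nl_idx)→17700, (D,nl)→60200 …(+1); best=3800 via (A,hash)
  {BCD}: card=30000; try (B,hash)→5220, (D,hash)→9420, (B,merge)→21420, (D,merge)→43020, (B,nl)→93000, (D,nl)→901020; best=5220 via (B,hash)
  {ACD}: card=75000; try (A,hash)→7700, (C,hash)→21200, (A,merge)→22800, (A,nl_idx)→90000, (C,nl_idx)→198800, (C,merge)→230150 …(+2); best=7700 via (A,hash)
  {ABCD}: card=1500000; try (A,hash)→38420, (B,hash)→83420, (A,merge)→487020, (B,merge)→1358120, (A,nl_idx)→1745220, (B,nl)→4507700 …(+1); best=38420 via (A,hash)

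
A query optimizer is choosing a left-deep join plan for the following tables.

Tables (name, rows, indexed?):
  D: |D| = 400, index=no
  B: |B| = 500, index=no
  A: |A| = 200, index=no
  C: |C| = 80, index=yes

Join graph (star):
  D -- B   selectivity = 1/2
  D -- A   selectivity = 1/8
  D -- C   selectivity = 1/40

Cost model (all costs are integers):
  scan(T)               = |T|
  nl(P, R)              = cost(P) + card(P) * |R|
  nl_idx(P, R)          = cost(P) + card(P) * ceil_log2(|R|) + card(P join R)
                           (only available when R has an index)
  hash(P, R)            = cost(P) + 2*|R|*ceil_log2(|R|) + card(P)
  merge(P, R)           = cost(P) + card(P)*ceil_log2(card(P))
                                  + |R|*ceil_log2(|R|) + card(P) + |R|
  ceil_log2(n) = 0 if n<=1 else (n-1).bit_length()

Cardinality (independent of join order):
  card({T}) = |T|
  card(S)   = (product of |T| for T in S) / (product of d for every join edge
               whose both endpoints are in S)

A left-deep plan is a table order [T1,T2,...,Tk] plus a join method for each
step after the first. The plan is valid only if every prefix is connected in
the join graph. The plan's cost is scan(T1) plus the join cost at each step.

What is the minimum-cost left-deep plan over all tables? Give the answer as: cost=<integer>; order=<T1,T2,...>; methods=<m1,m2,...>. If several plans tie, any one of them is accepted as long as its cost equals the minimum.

cost=34920; order=D,C,A,B; methods=hash,hash,hash

Selinger DP (subsets sized 1..n):
  {D}: scan cost=400, card=400
  {B}: scan cost=500, card=500
  {A}: scan cost=200, card=200
  {C}: scan cost=80, card=80
  {BD}: card=100000; try (D,hash)→8200, (B,merge)→9400, (D,merge)→9500, (B,hash)→9800, (B,nl)→200400, (D,nl)→200500; best=8200 via (D,hash)
  {AD}: card=10000; try (A,hash)→4000, (D,merge)→6000, (A,merge)→6200, (D,hash)→7600, (D,nl)→80200, (A,nl)→80400; best=4000 via (A,hash)
  {CD}: card=800; try (C,hash)→1920, (C,nl_idx)→4000, (D,merge)→4720, (C,merge)→5040, (D,hash)→7360, (D,nl)→32080 …(+1); best=1920 via (C,hash)
  {ABD}: card=2500000; try (B,hash)→23000, (A,hash)→111400, (B,merge)→159000, (A,merge)→1810000, (B,nl)→5004000, (A,nl)→20008200; best=23000 via (B,hash)
  {BCD}: card=200000; try (B,hash)→11720, (B,merge)→15720, (C,hash)→109320, (B,nl)→401920, (C,nl_idx)→908200, (C,merge)→1808840 …(+1); best=11720 via (B,hash)
  {ACD}: card=20000; try (A,hash)→5920, (A,merge)→12520, (C,hash)→15120, (C,nl_idx)→94000, (C,merge)→154640, (A,nl)→161920 …(+1); best=5920 via (A,hash)
  {ABCD}: card=5000000; try (B,hash)→34920, (A,hash)→214920, (B,merge)→330920, (C,hash)→2524120, (A,merge)→3813520, (B,nl)→10005920 …(+4); best=34920 via (B,hash)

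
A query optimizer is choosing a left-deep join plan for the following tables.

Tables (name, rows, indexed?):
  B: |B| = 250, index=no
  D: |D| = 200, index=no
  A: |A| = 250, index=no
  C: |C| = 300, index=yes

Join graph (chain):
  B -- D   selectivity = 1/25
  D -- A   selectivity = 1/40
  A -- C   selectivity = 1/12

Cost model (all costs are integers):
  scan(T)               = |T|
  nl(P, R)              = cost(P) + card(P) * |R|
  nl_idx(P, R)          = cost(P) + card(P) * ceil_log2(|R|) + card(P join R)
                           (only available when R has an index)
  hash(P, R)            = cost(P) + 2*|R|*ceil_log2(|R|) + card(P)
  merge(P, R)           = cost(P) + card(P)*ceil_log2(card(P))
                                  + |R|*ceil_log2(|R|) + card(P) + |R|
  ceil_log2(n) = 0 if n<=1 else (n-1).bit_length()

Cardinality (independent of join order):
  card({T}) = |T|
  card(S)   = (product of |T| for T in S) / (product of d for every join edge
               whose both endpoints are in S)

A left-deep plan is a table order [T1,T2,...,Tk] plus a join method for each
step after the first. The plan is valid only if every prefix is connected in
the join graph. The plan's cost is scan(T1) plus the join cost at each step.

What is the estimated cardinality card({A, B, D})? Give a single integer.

Tables in S: A(250), B(250), D(200)
Edges inside S: B-D(d=25), D-A(d=40)
numerator = 250 * 250 * 200 = 12500000
denominator = 25 * 40 = 1000
card(S) = 12500000 / 1000 = 12500

12500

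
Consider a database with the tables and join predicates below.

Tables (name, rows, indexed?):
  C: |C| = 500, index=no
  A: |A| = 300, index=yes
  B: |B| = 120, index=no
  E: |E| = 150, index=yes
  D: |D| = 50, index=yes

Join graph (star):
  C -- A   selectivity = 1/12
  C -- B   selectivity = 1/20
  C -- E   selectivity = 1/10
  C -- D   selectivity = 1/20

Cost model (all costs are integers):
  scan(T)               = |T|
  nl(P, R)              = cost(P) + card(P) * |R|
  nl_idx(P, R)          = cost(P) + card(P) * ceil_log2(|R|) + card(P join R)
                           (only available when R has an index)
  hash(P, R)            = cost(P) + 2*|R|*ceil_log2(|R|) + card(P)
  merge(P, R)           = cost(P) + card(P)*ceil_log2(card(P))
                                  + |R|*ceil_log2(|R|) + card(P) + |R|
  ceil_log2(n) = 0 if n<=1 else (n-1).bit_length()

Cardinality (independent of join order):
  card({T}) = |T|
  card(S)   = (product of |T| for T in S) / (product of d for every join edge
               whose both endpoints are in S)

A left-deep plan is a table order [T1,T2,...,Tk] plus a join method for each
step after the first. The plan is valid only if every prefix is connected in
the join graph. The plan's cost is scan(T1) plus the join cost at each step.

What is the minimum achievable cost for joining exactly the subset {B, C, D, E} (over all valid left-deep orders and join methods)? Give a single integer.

Selinger DP over subsets of {B,C,D,E}:
  {C}: scan cost=500, card=500
  {B}: scan cost=120, card=120
  {E}: scan cost=150, card=150
  {D}: scan cost=50, card=50
  {BC}: card=3000; try (B,hash)→2680, (C,merge)→6080, (B,merge)→6460, (C,hash)→9240, (C,nl)→60120, (B,nl)→60500; best=2680 via (B,hash)
  {CE}: card=7500; try (E,hash)→3400, (C,merge)→6500, (E,merge)→6850, (C,hash)→9300, (E,nl_idx)→12000, (C,nl)→75150 …(+1); best=3400 via (E,hash)
  {CD}: card=1250; try (D,hash)→1600, (D,nl_idx)→4750, (C,merge)→5400, (D,merge)→5850, (C,hash)→9100, (C,nl)→25050 …(+1); best=1600 via (D,hash)
  {BCE}: card=45000; try (E,hash)→8080, (B,hash)→12580, (E,merge)→43030, (E,nl_idx)→71680, (B,merge)→109360, (E,nl)→452680 …(+1); best=8080 via (E,hash)
  {BCD}: card=7500; try (B,hash)→4530, (D,hash)→6280, (B,merge)→17560, (D,nl_idx)→28180, (D,merge)→42030, (B,nl)→151600 …(+1); best=4530 via (B,hash)
  {CDE}: card=18750; try (E,hash)→5250, (D,hash)→11500, (E,merge)→17950, (E,nl_idx)→30350, (D,nl_idx)→67150, (D,merge)→108750 …(+2); best=5250 via (E,hash)
  {BCDE}: card=112500; try (E,hash)→14430, (B,hash)→25680, (D,hash)→53680, (E,merge)→110880, (E,nl_idx)→177030, (B,merge)→306210 …(+5); best=14430 via (E,hash)

14430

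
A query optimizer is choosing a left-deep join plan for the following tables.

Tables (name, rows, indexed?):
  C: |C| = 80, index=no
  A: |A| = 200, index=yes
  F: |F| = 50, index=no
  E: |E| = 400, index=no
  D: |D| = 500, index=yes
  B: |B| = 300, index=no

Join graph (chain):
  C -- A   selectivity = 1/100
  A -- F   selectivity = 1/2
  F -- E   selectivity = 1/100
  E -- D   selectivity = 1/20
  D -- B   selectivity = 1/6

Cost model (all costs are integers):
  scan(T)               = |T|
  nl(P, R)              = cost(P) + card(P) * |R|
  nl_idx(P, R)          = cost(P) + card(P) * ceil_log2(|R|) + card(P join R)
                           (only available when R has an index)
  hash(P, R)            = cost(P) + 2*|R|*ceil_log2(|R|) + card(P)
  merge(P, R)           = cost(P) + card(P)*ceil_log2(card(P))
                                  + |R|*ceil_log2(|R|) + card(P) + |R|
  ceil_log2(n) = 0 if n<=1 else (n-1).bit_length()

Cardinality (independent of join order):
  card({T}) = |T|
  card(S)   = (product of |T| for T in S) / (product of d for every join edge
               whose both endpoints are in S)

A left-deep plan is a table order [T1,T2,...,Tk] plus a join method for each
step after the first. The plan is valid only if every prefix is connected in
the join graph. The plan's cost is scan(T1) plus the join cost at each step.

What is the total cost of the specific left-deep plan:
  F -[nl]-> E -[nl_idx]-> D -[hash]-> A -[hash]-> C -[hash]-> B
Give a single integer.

step 1: scan F: cost=50, card=50
step 2: join E via nl
    card(P join E) = 50*400/(100) = 200
    cost = 50 + 50*400 = 20050
step 3: join D via nl_idx
    card(P join D) = 200*500/(20) = 5000
    cost = 20050 + 200*9 + 5000 = 26850
step 4: join A via hash
    card(P join A) = 5000*200/(2) = 500000
    cost = 26850 + 2*200*8 + 5000 = 35050
step 5: join C via hash
    card(P join C) = 500000*80/(100) = 400000
    cost = 35050 + 2*80*7 + 500000 = 536170
step 6: join B via hash
    card(P join B) = 400000*300/(6) = 20000000
    cost = 536170 + 2*300*9 + 400000 = 941570

941570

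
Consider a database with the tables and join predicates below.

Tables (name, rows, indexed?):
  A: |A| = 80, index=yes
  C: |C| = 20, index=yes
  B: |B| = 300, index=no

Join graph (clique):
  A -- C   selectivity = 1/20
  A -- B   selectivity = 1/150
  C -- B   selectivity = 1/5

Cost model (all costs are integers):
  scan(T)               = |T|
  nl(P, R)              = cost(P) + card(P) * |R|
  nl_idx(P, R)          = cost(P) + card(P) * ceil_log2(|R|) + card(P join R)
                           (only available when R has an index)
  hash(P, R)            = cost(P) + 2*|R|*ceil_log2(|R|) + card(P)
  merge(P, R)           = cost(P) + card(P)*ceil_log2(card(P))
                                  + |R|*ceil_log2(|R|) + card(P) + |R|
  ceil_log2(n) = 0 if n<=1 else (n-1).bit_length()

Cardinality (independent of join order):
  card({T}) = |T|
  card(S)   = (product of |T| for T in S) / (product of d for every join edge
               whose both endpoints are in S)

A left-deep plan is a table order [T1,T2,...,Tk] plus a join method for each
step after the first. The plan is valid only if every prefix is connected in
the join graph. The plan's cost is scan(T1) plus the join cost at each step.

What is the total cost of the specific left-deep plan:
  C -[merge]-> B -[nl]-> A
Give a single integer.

step 1: scan C: cost=20, card=20
step 2: join B via merge
    card(P join B) = 20*300/(5) = 1200
    cost = 20 + 20*5 + 300*9 + 20 + 300 = 3140
step 3: join A via nl
    card(P join A) = 1200*80/(20*150) = 32
    cost = 3140 + 1200*80 = 99140

99140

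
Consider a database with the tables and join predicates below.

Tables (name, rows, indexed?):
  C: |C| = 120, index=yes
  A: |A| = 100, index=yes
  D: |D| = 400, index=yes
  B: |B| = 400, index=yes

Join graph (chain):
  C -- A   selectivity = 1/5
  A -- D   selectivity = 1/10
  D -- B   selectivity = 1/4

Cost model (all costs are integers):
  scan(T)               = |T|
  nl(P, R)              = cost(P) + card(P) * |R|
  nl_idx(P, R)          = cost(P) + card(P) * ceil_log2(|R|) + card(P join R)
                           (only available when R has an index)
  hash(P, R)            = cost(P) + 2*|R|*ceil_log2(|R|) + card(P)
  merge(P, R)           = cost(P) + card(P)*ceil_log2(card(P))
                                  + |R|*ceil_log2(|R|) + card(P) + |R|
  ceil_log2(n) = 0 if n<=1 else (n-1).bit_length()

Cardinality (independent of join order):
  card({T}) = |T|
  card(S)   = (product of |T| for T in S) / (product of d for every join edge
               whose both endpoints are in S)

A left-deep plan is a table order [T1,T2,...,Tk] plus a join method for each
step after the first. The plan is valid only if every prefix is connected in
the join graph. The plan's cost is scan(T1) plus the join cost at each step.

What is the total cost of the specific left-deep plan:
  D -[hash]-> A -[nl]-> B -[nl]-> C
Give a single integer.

step 1: scan D: cost=400, card=400
step 2: join A via hash
    card(P join A) = 400*100/(10) = 4000
    cost = 400 + 2*100*7 + 400 = 2200
step 3: join B via nl
    card(P join B) = 4000*400/(4) = 400000
    cost = 2200 + 4000*400 = 1602200
step 4: join C via nl
    card(P join C) = 400000*120/(5) = 9600000
    cost = 1602200 + 400000*120 = 49602200

49602200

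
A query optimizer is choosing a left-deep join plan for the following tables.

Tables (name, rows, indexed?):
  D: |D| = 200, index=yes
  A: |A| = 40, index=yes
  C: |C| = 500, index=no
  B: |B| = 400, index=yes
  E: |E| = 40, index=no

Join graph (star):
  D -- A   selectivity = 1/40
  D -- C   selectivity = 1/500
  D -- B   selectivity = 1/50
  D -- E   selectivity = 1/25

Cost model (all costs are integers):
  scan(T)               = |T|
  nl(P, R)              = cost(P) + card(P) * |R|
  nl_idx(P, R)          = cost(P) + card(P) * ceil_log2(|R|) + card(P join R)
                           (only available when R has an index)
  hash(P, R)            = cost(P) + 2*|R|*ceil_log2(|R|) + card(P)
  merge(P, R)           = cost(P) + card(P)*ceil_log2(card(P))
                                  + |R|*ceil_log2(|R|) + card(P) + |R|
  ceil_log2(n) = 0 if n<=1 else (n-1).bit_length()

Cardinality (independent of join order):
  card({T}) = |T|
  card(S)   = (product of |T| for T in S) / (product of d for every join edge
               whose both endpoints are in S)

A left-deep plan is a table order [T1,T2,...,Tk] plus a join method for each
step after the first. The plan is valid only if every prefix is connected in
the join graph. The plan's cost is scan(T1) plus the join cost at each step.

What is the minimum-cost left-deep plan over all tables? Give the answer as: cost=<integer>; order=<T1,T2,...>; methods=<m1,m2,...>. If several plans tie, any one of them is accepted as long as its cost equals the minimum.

Selinger DP (subsets sized 1..n):
  {D}: scan cost=200, card=200
  {A}: scan cost=40, card=40
  {C}: scan cost=500, card=500
  {B}: scan cost=400, card=400
  {E}: scan cost=40, card=40
  {AD}: card=200; try (D,nl_idx)→560, (A,hash)→880, (A,nl_idx)→1600, (D,merge)→2120, (A,merge)→2280, (D,hash)→3280 …(+2); best=560 via (D,nl_idx)
  {CD}: card=200; try (D,hash)→4200, (D,nl_idx)→4700, (C,merge)→7000, (D,merge)→7300, (C,hash)→9400, (C,nl)→100200 …(+1); best=4200 via (D,hash)
  {BD}: card=1600; try (B,nl_idx)→3600, (D,hash)→4000, (D,nl_idx)→5200, (B,merge)→6000, (D,merge)→6200, (B,hash)→7600 …(+2); best=3600 via (B,nl_idx)
  {DE}: card=320; try (D,nl_idx)→680, (E,hash)→880, (D,merge)→2120, (E,merge)→2280, (D,hash)→3280, (D,nl)→8040 …(+1); best=680 via (D,nl_idx)
  {ACD}: card=200; try (A,hash)→4880, (A,nl_idx)→5600, (A,merge)→6280, (C,merge)→7360, (C,hash)→9760, (A,nl)→12200 …(+1); best=4880 via (A,hash)
  {ABD}: card=1600; try (B,nl_idx)→3960, (A,hash)→5680, (B,merge)→6360, (B,hash)→7960, (A,nl_idx)→14800, (A,merge)→23080 …(+2); best=3960 via (B,nl_idx)
  {ADE}: card=320; try (E,hash)→1240, (A,hash)→1480, (E,merge)→2640, (A,nl_idx)→2920, (A,merge)→4160, (E,nl)→8560 …(+1); best=1240 via (E,hash)
  {BCD}: card=1600; try (B,nl_idx)→7600, (B,merge)→10000, (B,hash)→11600, (C,hash)→14200, (C,merge)→27800, (B,nl)→84200 …(+1); best=7600 via (B,nl_idx)
  {CDE}: card=320; try (E,hash)→4880, (E,merge)→6280, (C,merge)→8880, (C,hash)→10000, (E,nl)→12200, (C,nl)→160680; best=4880 via (E,hash)
  {BDE}: card=2560; try (E,hash)→5680, (B,nl_idx)→6120, (B,merge)→7880, (B,hash)→8200, (E,merge)→23080, (E,nl)→67600 …(+1); best=5680 via (E,hash)
  {ABCD}: card=1600; try (B,nl_idx)→8280, (A,hash)→9680, (B,merge)→10680, (B,hash)→12280, (C,hash)→14560, (A,nl_idx)→18800 …(+5); best=8280 via (B,nl_idx)
  {ACDE}: card=320; try (E,hash)→5560, (A,hash)→5680, (E,merge)→6960, (A,nl_idx)→7120, (A,merge)→8360, (C,merge)→9440 …(+4); best=5560 via (E,hash)
  {ABDE}: card=2560; try (E,hash)→6040, (B,nl_idx)→6680, (B,merge)→8440, (A,hash)→8720, (B,hash)→8760, (E,merge)→23440 …(+5); best=6040 via (E,hash)
  {BCDE}: card=2560; try (E,hash)→9680, (B,nl_idx)→10320, (B,merge)→12080, (B,hash)→12400, (C,hash)→17240, (E,merge)→27080 …(+4); best=9680 via (E,hash)
  {ABCDE}: card=2560; try (E,hash)→10360, (B,nl_idx)→11000, (A,hash)→12720, (B,merge)→12760, (B,hash)→13080, (C,hash)→17600 …(+8); best=10360 via (E,hash)

cost=10360; order=C,D,A,B,E; methods=hash,hash,nl_idx,hash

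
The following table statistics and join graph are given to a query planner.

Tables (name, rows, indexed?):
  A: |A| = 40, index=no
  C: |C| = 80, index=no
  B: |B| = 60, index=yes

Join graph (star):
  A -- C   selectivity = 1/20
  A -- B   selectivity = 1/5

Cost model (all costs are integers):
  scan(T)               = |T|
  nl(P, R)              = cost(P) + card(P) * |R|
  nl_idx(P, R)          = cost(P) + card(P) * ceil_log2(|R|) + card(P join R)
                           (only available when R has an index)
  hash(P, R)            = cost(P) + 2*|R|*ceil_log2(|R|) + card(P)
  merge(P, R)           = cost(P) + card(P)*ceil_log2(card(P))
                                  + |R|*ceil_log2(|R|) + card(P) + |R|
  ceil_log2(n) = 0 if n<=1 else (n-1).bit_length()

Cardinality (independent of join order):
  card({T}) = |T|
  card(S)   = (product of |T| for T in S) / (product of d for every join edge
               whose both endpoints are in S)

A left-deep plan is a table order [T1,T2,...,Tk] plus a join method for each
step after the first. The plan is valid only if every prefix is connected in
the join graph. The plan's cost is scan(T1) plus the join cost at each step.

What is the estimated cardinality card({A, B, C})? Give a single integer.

Tables in S: A(40), B(60), C(80)
Edges inside S: A-C(d=20), A-B(d=5)
numerator = 40 * 60 * 80 = 192000
denominator = 20 * 5 = 100
card(S) = 192000 / 100 = 1920

1920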